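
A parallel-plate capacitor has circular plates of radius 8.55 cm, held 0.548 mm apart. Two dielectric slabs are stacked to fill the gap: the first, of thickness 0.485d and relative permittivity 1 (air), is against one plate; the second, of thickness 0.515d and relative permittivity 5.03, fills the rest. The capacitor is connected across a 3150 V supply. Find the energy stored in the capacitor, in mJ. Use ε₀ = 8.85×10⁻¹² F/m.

U ≈ 3.13 mJ

A = π(8.55 cm)² = 2.30×10⁻² m².
Stacked slabs ⇒ two capacitors in series, each with the full plate area.
C₁ = κ₁ε₀A/d₁ = 1.00 × 8.85×10⁻¹² × 2.30×10⁻² / 2.66×10⁻⁴ = 7.65×10⁻¹⁰ F.
C₂ = κ₂ε₀A/d₂ = 5.03 × 8.85×10⁻¹² × 2.30×10⁻² / 2.82×10⁻⁴ = 3.62×10⁻⁹ F.
C = (1/C₁ + 1/C₂)⁻¹ = 6.31×10⁻¹⁰ F.
U = ½CV² = ½ × 6.31×10⁻¹⁰ × (3150)² = 3.13×10⁻³ J.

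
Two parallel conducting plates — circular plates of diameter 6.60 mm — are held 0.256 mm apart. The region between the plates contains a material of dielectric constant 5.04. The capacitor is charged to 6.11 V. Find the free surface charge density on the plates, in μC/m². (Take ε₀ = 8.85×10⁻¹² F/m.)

σ ≈ 1.06 μC/m²

A = π(6.60/2 mm)² = 3.42×10⁻⁵ m².
C = κε₀A/d = 5.04 × 8.85×10⁻¹² × 3.42×10⁻⁵ / 2.56×10⁻⁴ = 5.96×10⁻¹² F.
σ = Q/A = CV/A = 5.96×10⁻¹² × 6.11 / 3.42×10⁻⁵ = 1.06×10⁻⁶ C/m².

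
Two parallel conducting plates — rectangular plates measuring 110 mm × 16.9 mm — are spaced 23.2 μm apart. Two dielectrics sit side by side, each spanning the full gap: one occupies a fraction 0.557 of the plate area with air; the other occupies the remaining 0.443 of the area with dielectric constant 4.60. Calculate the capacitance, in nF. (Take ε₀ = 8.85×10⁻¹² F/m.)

C ≈ 1.84 nF

A = 110 × 16.9 mm² = 1.86×10⁻³ m².
Side-by-side slabs ⇒ two capacitors in parallel, each spanning the full gap.
C₁ = κ₁ε₀A₁/d = 1.00 × 8.85×10⁻¹² × 1.04×10⁻³ / 2.32×10⁻⁵ = 3.95×10⁻¹⁰ F.
C₂ = κ₂ε₀A₂/d = 4.60 × 8.85×10⁻¹² × 8.24×10⁻⁴ / 2.32×10⁻⁵ = 1.45×10⁻⁹ F.
C = C₁ + C₂ = 1.84×10⁻⁹ F.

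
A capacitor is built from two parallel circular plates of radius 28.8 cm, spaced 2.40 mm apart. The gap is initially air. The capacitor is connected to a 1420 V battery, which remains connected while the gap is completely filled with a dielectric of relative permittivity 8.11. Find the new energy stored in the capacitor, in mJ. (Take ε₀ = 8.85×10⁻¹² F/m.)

A = π(28.8 cm)² = 0.261 m².
Initially C₁ = ε₀A/d = 8.85×10⁻¹² × 0.261 / 2.40×10⁻³ = 9.61×10⁻¹⁰ F.
U₁ = 9.69×10⁻⁴ J.
Battery connected ⇒ V is held fixed. C₂ = 8.11 C₁ and U = ½CV², so U₂/U₁ = C₂/C₁ = 8.11.
U₂ = 8.11 × 9.69×10⁻⁴ = 7.86×10⁻³ J.

U ≈ 7.86 mJ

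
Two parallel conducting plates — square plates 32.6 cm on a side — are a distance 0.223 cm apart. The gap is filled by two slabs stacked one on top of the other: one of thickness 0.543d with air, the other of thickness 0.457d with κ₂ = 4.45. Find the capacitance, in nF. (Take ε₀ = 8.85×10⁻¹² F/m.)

A = (32.6 cm)² = 0.106 m².
Stacked slabs ⇒ two capacitors in series, each with the full plate area.
C₁ = κ₁ε₀A/d₁ = 1.00 × 8.85×10⁻¹² × 0.106 / 1.21×10⁻³ = 7.77×10⁻¹⁰ F.
C₂ = κ₂ε₀A/d₂ = 4.45 × 8.85×10⁻¹² × 0.106 / 1.02×10⁻³ = 4.11×10⁻⁹ F.
C = (1/C₁ + 1/C₂)⁻¹ = 6.53×10⁻¹⁰ F.

C ≈ 0.653 nF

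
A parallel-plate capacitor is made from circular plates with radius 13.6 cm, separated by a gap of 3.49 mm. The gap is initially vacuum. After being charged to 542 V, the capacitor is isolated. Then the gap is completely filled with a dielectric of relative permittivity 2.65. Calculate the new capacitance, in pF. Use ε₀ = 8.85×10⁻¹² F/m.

A = π(13.6 cm)² = 5.81×10⁻² m².
Initially C₁ = ε₀A/d = 8.85×10⁻¹² × 5.81×10⁻² / 3.49×10⁻³ = 1.47×10⁻¹⁰ F.
C = κε₀A/d scales with κ, so C₂/C₁ = κ = 2.65.
C₂ = 2.65 × 1.47×10⁻¹⁰ = 3.90×10⁻¹⁰ F.

C ≈ 390 pF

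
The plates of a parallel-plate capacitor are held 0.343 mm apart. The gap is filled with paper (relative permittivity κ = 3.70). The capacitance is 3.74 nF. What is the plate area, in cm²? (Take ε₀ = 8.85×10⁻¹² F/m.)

A = Cd/(κε₀) = 3.74×10⁻⁹ × 3.43×10⁻⁴ / (3.70 × 8.85×10⁻¹²) = 3.92×10⁻² m².

A ≈ 392 cm²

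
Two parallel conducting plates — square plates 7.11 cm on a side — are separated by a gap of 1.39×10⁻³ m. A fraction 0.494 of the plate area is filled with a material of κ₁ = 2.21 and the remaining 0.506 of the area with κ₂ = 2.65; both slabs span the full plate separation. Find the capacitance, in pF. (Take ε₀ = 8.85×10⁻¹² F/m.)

A = (7.11 cm)² = 5.06×10⁻³ m².
Side-by-side slabs ⇒ two capacitors in parallel, each spanning the full gap.
C₁ = κ₁ε₀A₁/d = 2.21 × 8.85×10⁻¹² × 2.50×10⁻³ / 1.39×10⁻³ = 3.51×10⁻¹¹ F.
C₂ = κ₂ε₀A₂/d = 2.65 × 8.85×10⁻¹² × 2.56×10⁻³ / 1.39×10⁻³ = 4.32×10⁻¹¹ F.
C = C₁ + C₂ = 7.83×10⁻¹¹ F.

78.3 pF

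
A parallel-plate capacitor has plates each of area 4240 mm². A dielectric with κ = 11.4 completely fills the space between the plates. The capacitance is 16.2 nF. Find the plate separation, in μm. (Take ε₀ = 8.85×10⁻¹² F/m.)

A = 4240 mm² = 4.24×10⁻³ m².
d = κε₀A/C = 11.4 × 8.85×10⁻¹² × 4.24×10⁻³ / 1.62×10⁻⁸ = 2.64×10⁻⁵ m.

26.4 μm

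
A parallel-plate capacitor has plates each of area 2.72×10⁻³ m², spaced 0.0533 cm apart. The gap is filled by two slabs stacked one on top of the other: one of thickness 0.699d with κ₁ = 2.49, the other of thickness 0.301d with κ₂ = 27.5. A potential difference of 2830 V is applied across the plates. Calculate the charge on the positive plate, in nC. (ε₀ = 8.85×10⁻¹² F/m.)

Stacked slabs ⇒ two capacitors in series, each with the full plate area.
C₁ = κ₁ε₀A/d₁ = 2.49 × 8.85×10⁻¹² × 2.72×10⁻³ / 3.73×10⁻⁴ = 1.61×10⁻¹⁰ F.
C₂ = κ₂ε₀A/d₂ = 27.5 × 8.85×10⁻¹² × 2.72×10⁻³ / 1.60×10⁻⁴ = 4.13×10⁻⁹ F.
C = (1/C₁ + 1/C₂)⁻¹ = 1.55×10⁻¹⁰ F.
Q = CV = 1.55×10⁻¹⁰ × 2830 = 4.38×10⁻⁷ C.

Q ≈ 438 nC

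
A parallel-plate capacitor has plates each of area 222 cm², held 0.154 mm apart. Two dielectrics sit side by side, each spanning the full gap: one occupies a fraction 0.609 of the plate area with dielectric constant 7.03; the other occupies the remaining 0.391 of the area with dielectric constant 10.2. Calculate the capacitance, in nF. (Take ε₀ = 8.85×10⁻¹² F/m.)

C ≈ 10.6 nF

A = 222 cm² = 2.22×10⁻² m².
Side-by-side slabs ⇒ two capacitors in parallel, each spanning the full gap.
C₁ = κ₁ε₀A₁/d = 7.03 × 8.85×10⁻¹² × 1.35×10⁻² / 1.54×10⁻⁴ = 5.46×10⁻⁹ F.
C₂ = κ₂ε₀A₂/d = 10.2 × 8.85×10⁻¹² × 8.68×10⁻³ / 1.54×10⁻⁴ = 5.09×10⁻⁹ F.
C = C₁ + C₂ = 1.06×10⁻⁸ F.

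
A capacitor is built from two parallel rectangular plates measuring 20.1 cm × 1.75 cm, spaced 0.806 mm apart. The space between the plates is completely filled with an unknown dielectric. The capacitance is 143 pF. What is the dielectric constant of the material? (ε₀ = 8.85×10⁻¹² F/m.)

3.70

A = 20.1 × 1.75 cm² = 3.52×10⁻³ m².
κ = Cd/(ε₀A) = 1.43×10⁻¹⁰ × 8.06×10⁻⁴ / (8.85×10⁻¹² × 3.52×10⁻³) = 3.70.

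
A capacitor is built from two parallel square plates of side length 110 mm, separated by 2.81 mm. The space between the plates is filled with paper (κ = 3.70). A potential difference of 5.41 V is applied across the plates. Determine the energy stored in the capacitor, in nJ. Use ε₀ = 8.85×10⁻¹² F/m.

2.06 nJ

A = (110 mm)² = 1.21×10⁻² m².
C = κε₀A/d = 3.70 × 8.85×10⁻¹² × 1.21×10⁻² / 2.81×10⁻³ = 1.41×10⁻¹⁰ F.
U = ½CV² = ½ × 1.41×10⁻¹⁰ × (5.41)² = 2.06×10⁻⁹ J.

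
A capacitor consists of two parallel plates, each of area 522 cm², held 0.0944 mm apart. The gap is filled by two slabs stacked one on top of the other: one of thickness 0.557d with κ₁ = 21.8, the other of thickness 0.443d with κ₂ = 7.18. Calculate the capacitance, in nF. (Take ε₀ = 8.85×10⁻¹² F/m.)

A = 522 cm² = 5.22×10⁻² m².
Stacked slabs ⇒ two capacitors in series, each with the full plate area.
C₁ = κ₁ε₀A/d₁ = 21.8 × 8.85×10⁻¹² × 5.22×10⁻² / 5.26×10⁻⁵ = 1.92×10⁻⁷ F.
C₂ = κ₂ε₀A/d₂ = 7.18 × 8.85×10⁻¹² × 5.22×10⁻² / 4.18×10⁻⁵ = 7.93×10⁻⁸ F.
C = (1/C₁ + 1/C₂)⁻¹ = 5.61×10⁻⁸ F.

C ≈ 56.1 nF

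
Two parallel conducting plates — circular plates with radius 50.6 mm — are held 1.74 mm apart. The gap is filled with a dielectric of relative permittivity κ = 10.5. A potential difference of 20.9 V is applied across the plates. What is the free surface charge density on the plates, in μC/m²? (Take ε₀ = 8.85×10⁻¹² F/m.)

σ ≈ 1.12 μC/m²

A = π(50.6 mm)² = 8.04×10⁻³ m².
C = κε₀A/d = 10.5 × 8.85×10⁻¹² × 8.04×10⁻³ / 1.74×10⁻³ = 4.30×10⁻¹⁰ F.
σ = Q/A = CV/A = 4.30×10⁻¹⁰ × 20.9 / 8.04×10⁻³ = 1.12×10⁻⁶ C/m².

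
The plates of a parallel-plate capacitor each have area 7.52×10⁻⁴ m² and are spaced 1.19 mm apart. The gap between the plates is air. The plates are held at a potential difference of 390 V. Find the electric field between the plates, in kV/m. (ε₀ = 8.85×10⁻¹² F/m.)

E ≈ 328 kV/m

E = V/d = 390 / 1.19×10⁻³ = 3.28×10⁵ V/m.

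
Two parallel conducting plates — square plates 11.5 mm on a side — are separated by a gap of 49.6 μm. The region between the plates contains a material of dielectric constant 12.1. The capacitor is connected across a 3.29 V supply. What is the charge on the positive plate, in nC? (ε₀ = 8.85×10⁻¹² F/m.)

A = (11.5 mm)² = 1.32×10⁻⁴ m².
C = κε₀A/d = 12.1 × 8.85×10⁻¹² × 1.32×10⁻⁴ / 4.96×10⁻⁵ = 2.86×10⁻¹⁰ F.
Q = CV = 2.86×10⁻¹⁰ × 3.29 = 9.39×10⁻¹⁰ C.

Q ≈ 0.939 nC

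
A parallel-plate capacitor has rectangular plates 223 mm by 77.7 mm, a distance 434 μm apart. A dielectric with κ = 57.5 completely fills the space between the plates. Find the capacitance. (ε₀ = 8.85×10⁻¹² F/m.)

C ≈ 20.3 nF

A = 223 × 77.7 mm² = 1.73×10⁻² m².
C = κε₀A/d = 57.5 × 8.85×10⁻¹² × 1.73×10⁻² / 4.34×10⁻⁴ = 2.03×10⁻⁸ F.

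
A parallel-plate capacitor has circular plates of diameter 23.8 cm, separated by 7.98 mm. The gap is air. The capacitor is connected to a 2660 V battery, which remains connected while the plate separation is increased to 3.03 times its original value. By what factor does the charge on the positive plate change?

Battery connected ⇒ V is held fixed.
C₂ = 0.330 C₁ and Q = CV, so Q₂/Q₁ = C₂/C₁ = 0.330.

Q₂/Q₁ ≈ 0.330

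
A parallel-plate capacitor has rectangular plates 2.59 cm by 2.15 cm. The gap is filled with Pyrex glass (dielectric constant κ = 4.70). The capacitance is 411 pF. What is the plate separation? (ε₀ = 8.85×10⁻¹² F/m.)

A = 2.59 × 2.15 cm² = 5.57×10⁻⁴ m².
d = κε₀A/C = 4.70 × 8.85×10⁻¹² × 5.57×10⁻⁴ / 4.11×10⁻¹⁰ = 5.64×10⁻⁵ m.

d ≈ 56.4 μm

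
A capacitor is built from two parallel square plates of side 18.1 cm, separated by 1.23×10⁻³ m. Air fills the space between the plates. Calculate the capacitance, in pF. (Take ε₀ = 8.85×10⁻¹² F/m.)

C ≈ 236 pF

A = (18.1 cm)² = 3.28×10⁻² m².
C = ε₀A/d = 8.85×10⁻¹² × 3.28×10⁻² / 1.23×10⁻³ = 2.36×10⁻¹⁰ F.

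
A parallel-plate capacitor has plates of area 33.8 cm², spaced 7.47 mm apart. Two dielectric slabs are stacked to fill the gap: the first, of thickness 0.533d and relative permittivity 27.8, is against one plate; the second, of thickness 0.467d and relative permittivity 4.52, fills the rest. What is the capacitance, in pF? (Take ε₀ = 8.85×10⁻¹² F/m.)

C ≈ 32.7 pF

A = 33.8 cm² = 3.38×10⁻³ m².
Stacked slabs ⇒ two capacitors in series, each with the full plate area.
C₁ = κ₁ε₀A/d₁ = 27.8 × 8.85×10⁻¹² × 3.38×10⁻³ / 3.98×10⁻³ = 2.09×10⁻¹⁰ F.
C₂ = κ₂ε₀A/d₂ = 4.52 × 8.85×10⁻¹² × 3.38×10⁻³ / 3.49×10⁻³ = 3.88×10⁻¹¹ F.
C = (1/C₁ + 1/C₂)⁻¹ = 3.27×10⁻¹¹ F.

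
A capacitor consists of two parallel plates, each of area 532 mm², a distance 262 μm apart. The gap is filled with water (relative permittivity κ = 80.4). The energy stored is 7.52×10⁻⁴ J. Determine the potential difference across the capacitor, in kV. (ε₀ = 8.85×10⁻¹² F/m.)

1.02 kV

A = 532 mm² = 5.32×10⁻⁴ m².
C = κε₀A/d = 80.4 × 8.85×10⁻¹² × 5.32×10⁻⁴ / 2.62×10⁻⁴ = 1.44×10⁻⁹ F.
V = √(2U/C) = √(2 × 7.52×10⁻⁴ / 1.44×10⁻⁹) = 1.02×10³ V.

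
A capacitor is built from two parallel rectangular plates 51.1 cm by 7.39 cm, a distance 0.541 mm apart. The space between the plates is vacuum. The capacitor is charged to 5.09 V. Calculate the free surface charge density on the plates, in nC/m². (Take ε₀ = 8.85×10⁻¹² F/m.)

σ ≈ 83.3 nC/m²

A = 51.1 × 7.39 cm² = 3.78×10⁻² m².
C = ε₀A/d = 8.85×10⁻¹² × 3.78×10⁻² / 5.41×10⁻⁴ = 6.18×10⁻¹⁰ F.
σ = Q/A = CV/A = 6.18×10⁻¹⁰ × 5.09 / 3.78×10⁻² = 8.33×10⁻⁸ C/m².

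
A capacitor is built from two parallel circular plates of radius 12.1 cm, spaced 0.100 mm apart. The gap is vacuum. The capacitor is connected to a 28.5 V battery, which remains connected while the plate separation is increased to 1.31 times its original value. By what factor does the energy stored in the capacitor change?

Battery connected ⇒ V is held fixed.
C₂ = 0.763 C₁ and U = ½CV², so U₂/U₁ = C₂/C₁ = 0.763.

U₂/U₁ ≈ 0.763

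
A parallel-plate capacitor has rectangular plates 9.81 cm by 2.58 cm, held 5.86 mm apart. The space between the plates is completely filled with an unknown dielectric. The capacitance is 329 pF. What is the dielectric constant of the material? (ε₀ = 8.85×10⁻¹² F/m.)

κ ≈ 86.1

A = 9.81 × 2.58 cm² = 2.53×10⁻³ m².
κ = Cd/(ε₀A) = 3.29×10⁻¹⁰ × 5.86×10⁻³ / (8.85×10⁻¹² × 2.53×10⁻³) = 86.1.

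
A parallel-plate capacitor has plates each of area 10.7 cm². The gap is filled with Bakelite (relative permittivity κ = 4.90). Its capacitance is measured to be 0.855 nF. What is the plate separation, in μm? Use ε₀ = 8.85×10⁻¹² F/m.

A = 10.7 cm² = 1.07×10⁻³ m².
d = κε₀A/C = 4.90 × 8.85×10⁻¹² × 1.07×10⁻³ / 8.55×10⁻¹⁰ = 5.43×10⁻⁵ m.

d ≈ 54.3 μm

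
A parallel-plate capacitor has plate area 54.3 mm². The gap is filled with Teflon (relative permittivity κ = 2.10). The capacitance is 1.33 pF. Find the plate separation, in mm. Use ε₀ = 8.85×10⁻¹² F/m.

A = 54.3 mm² = 5.43×10⁻⁵ m².
d = κε₀A/C = 2.10 × 8.85×10⁻¹² × 5.43×10⁻⁵ / 1.33×10⁻¹² = 7.59×10⁻⁴ m.

d ≈ 0.759 mm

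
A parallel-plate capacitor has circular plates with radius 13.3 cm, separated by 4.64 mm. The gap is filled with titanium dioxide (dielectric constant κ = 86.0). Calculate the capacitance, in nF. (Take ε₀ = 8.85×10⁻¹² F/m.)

9.12 nF

A = π(13.3 cm)² = 5.56×10⁻² m².
C = κε₀A/d = 86.0 × 8.85×10⁻¹² × 5.56×10⁻² / 4.64×10⁻³ = 9.12×10⁻⁹ F.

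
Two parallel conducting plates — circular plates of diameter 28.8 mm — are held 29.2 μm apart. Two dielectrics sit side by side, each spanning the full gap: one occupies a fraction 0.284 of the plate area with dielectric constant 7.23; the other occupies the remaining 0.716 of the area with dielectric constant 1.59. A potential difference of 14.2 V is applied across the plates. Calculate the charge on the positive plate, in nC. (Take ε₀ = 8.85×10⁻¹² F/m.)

A = π(28.8/2 mm)² = 6.51×10⁻⁴ m².
Side-by-side slabs ⇒ two capacitors in parallel, each spanning the full gap.
C₁ = κ₁ε₀A₁/d = 7.23 × 8.85×10⁻¹² × 1.85×10⁻⁴ / 2.92×10⁻⁵ = 4.05×10⁻¹⁰ F.
C₂ = κ₂ε₀A₂/d = 1.59 × 8.85×10⁻¹² × 4.66×10⁻⁴ / 2.92×10⁻⁵ = 2.25×10⁻¹⁰ F.
C = C₁ + C₂ = 6.30×10⁻¹⁰ F.
Q = CV = 6.30×10⁻¹⁰ × 14.2 = 8.95×10⁻⁹ C.

8.95 nC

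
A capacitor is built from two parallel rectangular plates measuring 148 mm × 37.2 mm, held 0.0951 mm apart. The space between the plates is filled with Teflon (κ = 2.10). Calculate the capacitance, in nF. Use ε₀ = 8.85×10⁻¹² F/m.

C ≈ 1.08 nF

A = 148 × 37.2 mm² = 5.51×10⁻³ m².
C = κε₀A/d = 2.10 × 8.85×10⁻¹² × 5.51×10⁻³ / 9.51×10⁻⁵ = 1.08×10⁻⁹ F.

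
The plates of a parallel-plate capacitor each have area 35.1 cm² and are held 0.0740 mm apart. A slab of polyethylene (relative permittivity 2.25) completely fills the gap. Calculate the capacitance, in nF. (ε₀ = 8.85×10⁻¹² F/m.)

C ≈ 0.944 nF

A = 35.1 cm² = 3.51×10⁻³ m².
C = κε₀A/d = 2.25 × 8.85×10⁻¹² × 3.51×10⁻³ / 7.40×10⁻⁵ = 9.44×10⁻¹⁰ F.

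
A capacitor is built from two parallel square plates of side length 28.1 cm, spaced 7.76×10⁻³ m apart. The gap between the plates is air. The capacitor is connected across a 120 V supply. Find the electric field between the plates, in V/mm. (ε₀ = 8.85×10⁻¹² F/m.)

E ≈ 15.5 V/mm

E = V/d = 120 / 7.76×10⁻³ = 1.55×10⁴ V/m.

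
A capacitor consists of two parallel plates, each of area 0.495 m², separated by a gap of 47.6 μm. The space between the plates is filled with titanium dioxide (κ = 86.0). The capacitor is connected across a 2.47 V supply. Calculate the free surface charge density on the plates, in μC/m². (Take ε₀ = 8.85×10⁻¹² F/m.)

σ ≈ 39.5 μC/m²

C = κε₀A/d = 86.0 × 8.85×10⁻¹² × 0.495 / 4.76×10⁻⁵ = 7.91×10⁻⁶ F.
σ = Q/A = CV/A = 7.91×10⁻⁶ × 2.47 / 0.495 = 3.95×10⁻⁵ C/m².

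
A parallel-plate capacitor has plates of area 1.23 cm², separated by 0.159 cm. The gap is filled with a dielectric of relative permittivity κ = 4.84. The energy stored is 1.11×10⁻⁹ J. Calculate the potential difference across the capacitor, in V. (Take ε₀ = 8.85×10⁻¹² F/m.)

A = 1.23 cm² = 1.23×10⁻⁴ m².
C = κε₀A/d = 4.84 × 8.85×10⁻¹² × 1.23×10⁻⁴ / 1.59×10⁻³ = 3.31×10⁻¹² F.
V = √(2U/C) = √(2 × 1.11×10⁻⁹ / 3.31×10⁻¹²) = 25.9 V.

V ≈ 25.9 V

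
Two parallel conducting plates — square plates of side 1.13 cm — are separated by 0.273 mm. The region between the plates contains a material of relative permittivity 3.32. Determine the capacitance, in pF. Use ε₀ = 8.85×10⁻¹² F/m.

C ≈ 13.7 pF

A = (1.13 cm)² = 1.28×10⁻⁴ m².
C = κε₀A/d = 3.32 × 8.85×10⁻¹² × 1.28×10⁻⁴ / 2.73×10⁻⁴ = 1.37×10⁻¹¹ F.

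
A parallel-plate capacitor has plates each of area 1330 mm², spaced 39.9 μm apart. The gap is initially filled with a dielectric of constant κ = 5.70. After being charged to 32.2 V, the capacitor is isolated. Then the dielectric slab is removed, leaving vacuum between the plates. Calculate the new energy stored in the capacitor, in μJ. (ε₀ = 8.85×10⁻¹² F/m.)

A = 1330 mm² = 1.33×10⁻³ m².
Initially C₁ = κε₀A/d = 5.70 × 8.85×10⁻¹² × 1.33×10⁻³ / 3.99×10⁻⁵ = 1.68×10⁻⁹ F.
U₁ = 8.72×10⁻⁷ J.
Isolated ⇒ Q is held fixed. C₂ = 0.175 C₁ and U = Q²/(2C), so U₂/U₁ = C₁/C₂ = 5.70.
U₂ = 5.70 × 8.72×10⁻⁷ = 4.97×10⁻⁶ J.

4.97 μJ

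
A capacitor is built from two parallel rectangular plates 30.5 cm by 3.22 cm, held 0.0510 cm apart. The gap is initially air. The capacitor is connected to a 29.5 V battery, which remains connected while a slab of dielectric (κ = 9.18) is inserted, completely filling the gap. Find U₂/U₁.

U₂/U₁ ≈ 9.18

Battery connected ⇒ V is held fixed.
C₂ = 9.18 C₁ and U = ½CV², so U₂/U₁ = C₂/C₁ = 9.18.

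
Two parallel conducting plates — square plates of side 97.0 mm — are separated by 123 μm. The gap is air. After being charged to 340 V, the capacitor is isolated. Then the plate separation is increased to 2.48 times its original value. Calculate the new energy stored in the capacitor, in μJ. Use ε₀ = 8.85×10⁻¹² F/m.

A = (97.0 mm)² = 9.41×10⁻³ m².
Initially C₁ = ε₀A/d = 8.85×10⁻¹² × 9.41×10⁻³ / 1.23×10⁻⁴ = 6.77×10⁻¹⁰ F.
U₁ = 3.91×10⁻⁵ J.
Isolated ⇒ Q is held fixed. C₂ = 0.403 C₁ and U = Q²/(2C), so U₂/U₁ = C₁/C₂ = 2.48.
U₂ = 2.48 × 3.91×10⁻⁵ = 9.70×10⁻⁵ J.

U ≈ 97.0 μJ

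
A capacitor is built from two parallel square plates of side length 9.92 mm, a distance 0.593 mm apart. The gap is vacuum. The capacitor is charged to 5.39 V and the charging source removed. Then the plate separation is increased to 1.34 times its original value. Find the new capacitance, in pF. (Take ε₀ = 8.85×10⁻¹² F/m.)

C ≈ 1.10 pF

A = (9.92 mm)² = 9.84×10⁻⁵ m².
Initially C₁ = ε₀A/d = 8.85×10⁻¹² × 9.84×10⁻⁵ / 5.93×10⁻⁴ = 1.47×10⁻¹² F.
C = ε₀A/d scales as 1/d, so C₂/C₁ = d₁/d₂ = 1/1.34 = 0.746.
C₂ = 0.746 × 1.47×10⁻¹² = 1.10×10⁻¹² F.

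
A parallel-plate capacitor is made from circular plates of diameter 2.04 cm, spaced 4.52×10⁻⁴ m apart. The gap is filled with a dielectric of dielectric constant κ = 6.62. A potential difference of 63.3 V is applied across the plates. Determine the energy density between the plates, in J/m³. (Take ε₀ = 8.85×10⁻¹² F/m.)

E = V/d = 63.3 / 4.52×10⁻⁴ = 1.40×10⁵ V/m.
u = ½κε₀E² = ½ × 6.62 × 8.85×10⁻¹² × (1.40×10⁵)² = 0.575 J/m³.

0.575 J/m³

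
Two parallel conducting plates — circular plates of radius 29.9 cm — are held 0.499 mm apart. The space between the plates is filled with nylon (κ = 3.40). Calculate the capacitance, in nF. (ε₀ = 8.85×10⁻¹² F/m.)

A = π(29.9 cm)² = 0.281 m².
C = κε₀A/d = 3.40 × 8.85×10⁻¹² × 0.281 / 4.99×10⁻⁴ = 1.69×10⁻⁸ F.

C ≈ 16.9 nF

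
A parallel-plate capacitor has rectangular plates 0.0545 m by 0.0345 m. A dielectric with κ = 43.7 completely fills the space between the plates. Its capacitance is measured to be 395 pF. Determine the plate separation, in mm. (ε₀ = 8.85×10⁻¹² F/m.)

A = 0.0545 × 0.0345 m² = 1.88×10⁻³ m².
d = κε₀A/C = 43.7 × 8.85×10⁻¹² × 1.88×10⁻³ / 3.95×10⁻¹⁰ = 1.84×10⁻³ m.

1.84 mm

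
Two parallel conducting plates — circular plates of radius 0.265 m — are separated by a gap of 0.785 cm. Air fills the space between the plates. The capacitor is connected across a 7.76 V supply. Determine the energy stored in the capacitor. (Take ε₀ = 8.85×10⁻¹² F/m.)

A = π(0.265 m)² = 0.221 m².
C = ε₀A/d = 8.85×10⁻¹² × 0.221 / 7.85×10⁻³ = 2.49×10⁻¹⁰ F.
U = ½CV² = ½ × 2.49×10⁻¹⁰ × (7.76)² = 7.49×10⁻⁹ J.

7.49 nJ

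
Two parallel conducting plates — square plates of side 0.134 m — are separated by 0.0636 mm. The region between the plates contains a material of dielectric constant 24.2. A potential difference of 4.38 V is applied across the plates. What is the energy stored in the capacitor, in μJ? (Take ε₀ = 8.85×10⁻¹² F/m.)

A = (0.134 m)² = 1.80×10⁻² m².
C = κε₀A/d = 24.2 × 8.85×10⁻¹² × 1.80×10⁻² / 6.36×10⁻⁵ = 6.05×10⁻⁸ F.
U = ½CV² = ½ × 6.05×10⁻⁸ × (4.38)² = 5.80×10⁻⁷ J.

0.580 μJ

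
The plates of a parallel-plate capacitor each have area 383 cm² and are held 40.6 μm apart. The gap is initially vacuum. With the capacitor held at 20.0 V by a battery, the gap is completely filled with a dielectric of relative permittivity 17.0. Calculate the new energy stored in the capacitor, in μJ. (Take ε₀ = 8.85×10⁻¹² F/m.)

U ≈ 28.4 μJ

A = 383 cm² = 3.83×10⁻² m².
Initially C₁ = ε₀A/d = 8.85×10⁻¹² × 3.83×10⁻² / 4.06×10⁻⁵ = 8.35×10⁻⁹ F.
U₁ = 1.67×10⁻⁶ J.
Battery connected ⇒ V is held fixed. C₂ = 17.0 C₁ and U = ½CV², so U₂/U₁ = C₂/C₁ = 17.0.
U₂ = 17.0 × 1.67×10⁻⁶ = 2.84×10⁻⁵ J.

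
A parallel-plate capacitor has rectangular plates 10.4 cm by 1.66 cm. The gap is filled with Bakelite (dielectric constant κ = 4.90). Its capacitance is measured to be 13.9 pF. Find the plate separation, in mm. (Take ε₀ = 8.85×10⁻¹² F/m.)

5.39 mm

A = 10.4 × 1.66 cm² = 1.73×10⁻³ m².
d = κε₀A/C = 4.90 × 8.85×10⁻¹² × 1.73×10⁻³ / 1.39×10⁻¹¹ = 5.39×10⁻³ m.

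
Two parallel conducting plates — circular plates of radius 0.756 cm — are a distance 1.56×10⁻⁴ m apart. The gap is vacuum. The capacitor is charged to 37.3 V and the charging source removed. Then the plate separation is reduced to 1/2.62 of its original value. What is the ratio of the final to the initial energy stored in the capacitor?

U₂/U₁ ≈ 0.382

Isolated ⇒ Q is held fixed.
C₂ = 2.62 C₁ and U = Q²/(2C), so U₂/U₁ = C₁/C₂ = 0.382.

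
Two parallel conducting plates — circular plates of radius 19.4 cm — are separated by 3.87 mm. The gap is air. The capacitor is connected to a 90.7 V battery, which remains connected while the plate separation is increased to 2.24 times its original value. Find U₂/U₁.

0.446

Battery connected ⇒ V is held fixed.
C₂ = 0.446 C₁ and U = ½CV², so U₂/U₁ = C₂/C₁ = 0.446.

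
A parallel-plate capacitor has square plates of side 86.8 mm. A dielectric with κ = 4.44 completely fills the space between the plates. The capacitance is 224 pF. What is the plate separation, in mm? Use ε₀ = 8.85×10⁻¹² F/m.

A = (86.8 mm)² = 7.53×10⁻³ m².
d = κε₀A/C = 4.44 × 8.85×10⁻¹² × 7.53×10⁻³ / 2.24×10⁻¹⁰ = 1.32×10⁻³ m.

d ≈ 1.32 mm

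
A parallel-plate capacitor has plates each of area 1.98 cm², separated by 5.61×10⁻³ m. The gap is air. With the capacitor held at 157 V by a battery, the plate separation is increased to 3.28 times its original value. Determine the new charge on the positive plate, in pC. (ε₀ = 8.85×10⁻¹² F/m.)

A = 1.98 cm² = 1.98×10⁻⁴ m².
Initially C₁ = ε₀A/d = 8.85×10⁻¹² × 1.98×10⁻⁴ / 5.61×10⁻³ = 3.12×10⁻¹³ F.
Q₁ = 4.90×10⁻¹¹ C.
Battery connected ⇒ V is held fixed. C₂ = 0.305 C₁ and Q = CV, so Q₂/Q₁ = C₂/C₁ = 0.305.
Q₂ = 0.305 × 4.90×10⁻¹¹ = 1.50×10⁻¹¹ C.

Q ≈ 15.0 pC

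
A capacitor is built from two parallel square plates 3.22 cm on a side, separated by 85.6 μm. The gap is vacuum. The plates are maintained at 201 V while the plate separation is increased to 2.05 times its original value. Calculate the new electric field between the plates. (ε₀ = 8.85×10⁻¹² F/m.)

A = (3.22 cm)² = 1.04×10⁻³ m².
Initially C₁ = ε₀A/d = 8.85×10⁻¹² × 1.04×10⁻³ / 8.56×10⁻⁵ = 1.07×10⁻¹⁰ F.
E₁ = 2.35×10⁶ V/m.
Battery connected ⇒ V is held fixed. E = V/d, so E₂/E₁ = d₁/d₂ = 0.488.
E₂ = 0.488 × 2.35×10⁶ = 1.15×10⁶ V/m.

1.15 MV/m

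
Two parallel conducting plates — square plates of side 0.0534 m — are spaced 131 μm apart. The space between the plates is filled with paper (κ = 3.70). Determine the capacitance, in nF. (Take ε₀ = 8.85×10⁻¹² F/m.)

A = (0.0534 m)² = 2.85×10⁻³ m².
C = κε₀A/d = 3.70 × 8.85×10⁻¹² × 2.85×10⁻³ / 1.31×10⁻⁴ = 7.13×10⁻¹⁰ F.

C ≈ 0.713 nF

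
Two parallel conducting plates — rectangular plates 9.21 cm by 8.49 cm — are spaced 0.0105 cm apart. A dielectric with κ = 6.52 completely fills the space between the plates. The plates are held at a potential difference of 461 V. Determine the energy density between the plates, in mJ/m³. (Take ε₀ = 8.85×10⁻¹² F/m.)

E = V/d = 461 / 1.05×10⁻⁴ = 4.39×10⁶ V/m.
u = ½κε₀E² = ½ × 6.52 × 8.85×10⁻¹² × (4.39×10⁶)² = 5.56×10² J/m³.

5.56×10⁵ mJ/m³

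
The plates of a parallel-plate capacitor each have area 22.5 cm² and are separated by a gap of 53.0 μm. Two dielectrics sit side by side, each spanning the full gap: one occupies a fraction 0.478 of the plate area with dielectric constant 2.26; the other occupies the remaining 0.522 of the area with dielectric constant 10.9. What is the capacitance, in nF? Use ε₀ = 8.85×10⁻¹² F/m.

A = 22.5 cm² = 2.25×10⁻³ m².
Side-by-side slabs ⇒ two capacitors in parallel, each spanning the full gap.
C₁ = κ₁ε₀A₁/d = 2.26 × 8.85×10⁻¹² × 1.08×10⁻³ / 5.30×10⁻⁵ = 4.06×10⁻¹⁰ F.
C₂ = κ₂ε₀A₂/d = 10.9 × 8.85×10⁻¹² × 1.17×10⁻³ / 5.30×10⁻⁵ = 2.14×10⁻⁹ F.
C = C₁ + C₂ = 2.54×10⁻⁹ F.

C ≈ 2.54 nF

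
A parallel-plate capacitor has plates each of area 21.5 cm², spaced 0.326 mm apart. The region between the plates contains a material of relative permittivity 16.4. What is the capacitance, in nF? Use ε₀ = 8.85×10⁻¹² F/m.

C ≈ 0.957 nF

A = 21.5 cm² = 2.15×10⁻³ m².
C = κε₀A/d = 16.4 × 8.85×10⁻¹² × 2.15×10⁻³ / 3.26×10⁻⁴ = 9.57×10⁻¹⁰ F.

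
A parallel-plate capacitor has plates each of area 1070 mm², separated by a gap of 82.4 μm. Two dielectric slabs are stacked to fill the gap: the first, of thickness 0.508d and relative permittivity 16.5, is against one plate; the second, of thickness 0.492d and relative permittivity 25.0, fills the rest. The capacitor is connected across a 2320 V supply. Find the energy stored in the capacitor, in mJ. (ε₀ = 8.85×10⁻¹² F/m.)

A = 1070 mm² = 1.07×10⁻³ m².
Stacked slabs ⇒ two capacitors in series, each with the full plate area.
C₁ = κ₁ε₀A/d₁ = 16.5 × 8.85×10⁻¹² × 1.07×10⁻³ / 4.19×10⁻⁵ = 3.73×10⁻⁹ F.
C₂ = κ₂ε₀A/d₂ = 25.0 × 8.85×10⁻¹² × 1.07×10⁻³ / 4.05×10⁻⁵ = 5.84×10⁻⁹ F.
C = (1/C₁ + 1/C₂)⁻¹ = 2.28×10⁻⁹ F.
U = ½CV² = ½ × 2.28×10⁻⁹ × (2320)² = 6.13×10⁻³ J.

U ≈ 6.13 mJ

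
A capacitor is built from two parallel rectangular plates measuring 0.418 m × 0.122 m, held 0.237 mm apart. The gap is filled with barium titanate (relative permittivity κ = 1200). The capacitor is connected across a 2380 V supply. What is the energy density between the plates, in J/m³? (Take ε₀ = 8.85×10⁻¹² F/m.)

u ≈ 5.35×10⁵ J/m³

E = V/d = 2380 / 2.37×10⁻⁴ = 1.00×10⁷ V/m.
u = ½κε₀E² = ½ × 1200 × 8.85×10⁻¹² × (1.00×10⁷)² = 5.35×10⁵ J/m³.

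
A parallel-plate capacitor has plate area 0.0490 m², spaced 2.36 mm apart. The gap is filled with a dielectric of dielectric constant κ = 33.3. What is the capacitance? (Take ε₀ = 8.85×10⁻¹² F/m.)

C = κε₀A/d = 33.3 × 8.85×10⁻¹² × 4.90×10⁻² / 2.36×10⁻³ = 6.12×10⁻⁹ F.

C ≈ 6.12 nF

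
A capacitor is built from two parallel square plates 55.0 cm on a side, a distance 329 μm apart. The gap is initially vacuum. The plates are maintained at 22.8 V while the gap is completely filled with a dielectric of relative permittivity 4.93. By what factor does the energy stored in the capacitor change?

Battery connected ⇒ V is held fixed.
C₂ = 4.93 C₁ and U = ½CV², so U₂/U₁ = C₂/C₁ = 4.93.

U₂/U₁ ≈ 4.93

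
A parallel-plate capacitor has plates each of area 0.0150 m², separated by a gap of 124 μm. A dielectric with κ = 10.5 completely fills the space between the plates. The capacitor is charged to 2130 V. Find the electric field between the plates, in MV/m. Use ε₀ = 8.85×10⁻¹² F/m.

E = V/d = 2130 / 1.24×10⁻⁴ = 1.72×10⁷ V/m.

E ≈ 17.2 MV/m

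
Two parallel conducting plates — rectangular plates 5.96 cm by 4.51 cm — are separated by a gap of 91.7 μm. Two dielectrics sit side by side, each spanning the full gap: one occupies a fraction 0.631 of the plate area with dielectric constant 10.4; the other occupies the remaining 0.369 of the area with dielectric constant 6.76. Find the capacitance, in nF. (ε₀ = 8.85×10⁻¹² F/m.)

A = 5.96 × 4.51 cm² = 2.69×10⁻³ m².
Side-by-side slabs ⇒ two capacitors in parallel, each spanning the full gap.
C₁ = κ₁ε₀A₁/d = 10.4 × 8.85×10⁻¹² × 1.70×10⁻³ / 9.17×10⁻⁵ = 1.70×10⁻⁹ F.
C₂ = κ₂ε₀A₂/d = 6.76 × 8.85×10⁻¹² × 9.92×10⁻⁴ / 9.17×10⁻⁵ = 6.47×10⁻¹⁰ F.
C = C₁ + C₂ = 2.35×10⁻⁹ F.

2.35 nF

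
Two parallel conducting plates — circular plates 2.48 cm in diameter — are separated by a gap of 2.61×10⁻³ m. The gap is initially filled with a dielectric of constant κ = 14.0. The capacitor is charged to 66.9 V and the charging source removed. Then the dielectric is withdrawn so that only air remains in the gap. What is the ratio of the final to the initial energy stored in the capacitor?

Isolated ⇒ Q is held fixed.
C₂ = 0.0714 C₁ and U = Q²/(2C), so U₂/U₁ = C₁/C₂ = 14.0.

U₂/U₁ ≈ 14.0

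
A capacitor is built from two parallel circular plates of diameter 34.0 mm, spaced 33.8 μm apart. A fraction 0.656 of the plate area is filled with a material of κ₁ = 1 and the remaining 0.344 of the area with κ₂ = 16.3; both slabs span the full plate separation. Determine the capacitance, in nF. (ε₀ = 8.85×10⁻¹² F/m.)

A = π(34.0/2 mm)² = 9.08×10⁻⁴ m².
Side-by-side slabs ⇒ two capacitors in parallel, each spanning the full gap.
C₁ = κ₁ε₀A₁/d = 1.00 × 8.85×10⁻¹² × 5.96×10⁻⁴ / 3.38×10⁻⁵ = 1.56×10⁻¹⁰ F.
C₂ = κ₂ε₀A₂/d = 16.3 × 8.85×10⁻¹² × 3.12×10⁻⁴ / 3.38×10⁻⁵ = 1.33×10⁻⁹ F.
C = C₁ + C₂ = 1.49×10⁻⁹ F.

1.49 nF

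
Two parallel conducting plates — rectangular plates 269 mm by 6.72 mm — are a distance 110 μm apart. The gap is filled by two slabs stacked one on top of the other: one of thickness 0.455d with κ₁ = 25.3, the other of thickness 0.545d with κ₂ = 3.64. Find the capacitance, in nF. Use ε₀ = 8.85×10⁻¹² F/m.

0.867 nF

A = 269 × 6.72 mm² = 1.81×10⁻³ m².
Stacked slabs ⇒ two capacitors in series, each with the full plate area.
C₁ = κ₁ε₀A/d₁ = 25.3 × 8.85×10⁻¹² × 1.81×10⁻³ / 5.00×10⁻⁵ = 8.09×10⁻⁹ F.
C₂ = κ₂ε₀A/d₂ = 3.64 × 8.85×10⁻¹² × 1.81×10⁻³ / 5.99×10⁻⁵ = 9.71×10⁻¹⁰ F.
C = (1/C₁ + 1/C₂)⁻¹ = 8.67×10⁻¹⁰ F.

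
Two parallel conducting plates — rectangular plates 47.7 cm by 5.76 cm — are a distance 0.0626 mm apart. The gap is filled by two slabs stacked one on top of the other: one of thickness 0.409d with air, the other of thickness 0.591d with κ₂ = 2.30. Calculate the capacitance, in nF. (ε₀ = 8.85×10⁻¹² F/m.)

A = 47.7 × 5.76 cm² = 2.75×10⁻² m².
Stacked slabs ⇒ two capacitors in series, each with the full plate area.
C₁ = κ₁ε₀A/d₁ = 1.00 × 8.85×10⁻¹² × 2.75×10⁻² / 2.56×10⁻⁵ = 9.50×10⁻⁹ F.
C₂ = κ₂ε₀A/d₂ = 2.30 × 8.85×10⁻¹² × 2.75×10⁻² / 3.70×10⁻⁵ = 1.51×10⁻⁸ F.
C = (1/C₁ + 1/C₂)⁻¹ = 5.83×10⁻⁹ F.

5.83 nF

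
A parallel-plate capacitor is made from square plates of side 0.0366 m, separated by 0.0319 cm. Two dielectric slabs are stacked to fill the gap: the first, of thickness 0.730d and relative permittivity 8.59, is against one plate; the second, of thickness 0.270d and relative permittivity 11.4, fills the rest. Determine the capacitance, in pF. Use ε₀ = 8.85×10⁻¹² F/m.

A = (0.0366 m)² = 1.34×10⁻³ m².
Stacked slabs ⇒ two capacitors in series, each with the full plate area.
C₁ = κ₁ε₀A/d₁ = 8.59 × 8.85×10⁻¹² × 1.34×10⁻³ / 2.33×10⁻⁴ = 4.37×10⁻¹⁰ F.
C₂ = κ₂ε₀A/d₂ = 11.4 × 8.85×10⁻¹² × 1.34×10⁻³ / 8.61×10⁻⁵ = 1.57×10⁻⁹ F.
C = (1/C₁ + 1/C₂)⁻¹ = 3.42×10⁻¹⁰ F.

C ≈ 342 pF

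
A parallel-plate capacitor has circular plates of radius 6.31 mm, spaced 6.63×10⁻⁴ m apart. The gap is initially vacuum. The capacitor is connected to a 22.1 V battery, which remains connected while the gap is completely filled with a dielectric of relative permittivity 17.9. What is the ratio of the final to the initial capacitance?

C = κε₀A/d scales with κ, so C₂/C₁ = κ = 17.9.

17.9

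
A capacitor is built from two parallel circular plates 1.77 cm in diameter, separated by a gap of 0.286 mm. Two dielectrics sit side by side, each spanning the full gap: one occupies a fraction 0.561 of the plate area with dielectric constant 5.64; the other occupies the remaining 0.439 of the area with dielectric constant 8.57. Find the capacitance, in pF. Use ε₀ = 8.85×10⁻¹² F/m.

A = π(1.77/2 cm)² = 2.46×10⁻⁴ m².
Side-by-side slabs ⇒ two capacitors in parallel, each spanning the full gap.
C₁ = κ₁ε₀A₁/d = 5.64 × 8.85×10⁻¹² × 1.38×10⁻⁴ / 2.86×10⁻⁴ = 2.41×10⁻¹¹ F.
C₂ = κ₂ε₀A₂/d = 8.57 × 8.85×10⁻¹² × 1.08×10⁻⁴ / 2.86×10⁻⁴ = 2.86×10⁻¹¹ F.
C = C₁ + C₂ = 5.27×10⁻¹¹ F.

C ≈ 52.7 pF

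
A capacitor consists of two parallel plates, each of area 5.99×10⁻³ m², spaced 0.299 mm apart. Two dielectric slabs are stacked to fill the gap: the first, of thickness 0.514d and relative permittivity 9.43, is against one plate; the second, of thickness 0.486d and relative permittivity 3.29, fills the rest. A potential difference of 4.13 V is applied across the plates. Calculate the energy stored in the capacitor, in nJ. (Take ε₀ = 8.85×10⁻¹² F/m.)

7.48 nJ

Stacked slabs ⇒ two capacitors in series, each with the full plate area.
C₁ = κ₁ε₀A/d₁ = 9.43 × 8.85×10⁻¹² × 5.99×10⁻³ / 1.54×10⁻⁴ = 3.25×10⁻⁹ F.
C₂ = κ₂ε₀A/d₂ = 3.29 × 8.85×10⁻¹² × 5.99×10⁻³ / 1.45×10⁻⁴ = 1.20×10⁻⁹ F.
C = (1/C₁ + 1/C₂)⁻¹ = 8.77×10⁻¹⁰ F.
U = ½CV² = ½ × 8.77×10⁻¹⁰ × (4.13)² = 7.48×10⁻⁹ J.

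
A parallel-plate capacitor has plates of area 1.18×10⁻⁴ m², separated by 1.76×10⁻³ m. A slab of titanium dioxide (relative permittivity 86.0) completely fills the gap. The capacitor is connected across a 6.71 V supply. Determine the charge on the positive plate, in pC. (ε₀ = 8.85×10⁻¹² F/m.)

C = κε₀A/d = 86.0 × 8.85×10⁻¹² × 1.18×10⁻⁴ / 1.76×10⁻³ = 5.10×10⁻¹¹ F.
Q = CV = 5.10×10⁻¹¹ × 6.71 = 3.42×10⁻¹⁰ C.

Q ≈ 342 pC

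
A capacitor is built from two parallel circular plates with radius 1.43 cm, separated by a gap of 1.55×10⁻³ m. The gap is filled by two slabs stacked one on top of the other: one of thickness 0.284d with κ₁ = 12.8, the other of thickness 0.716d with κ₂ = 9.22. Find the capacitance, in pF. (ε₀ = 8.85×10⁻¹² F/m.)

36.7 pF

A = π(1.43 cm)² = 6.42×10⁻⁴ m².
Stacked slabs ⇒ two capacitors in series, each with the full plate area.
C₁ = κ₁ε₀A/d₁ = 12.8 × 8.85×10⁻¹² × 6.42×10⁻⁴ / 4.40×10⁻⁴ = 1.65×10⁻¹⁰ F.
C₂ = κ₂ε₀A/d₂ = 9.22 × 8.85×10⁻¹² × 6.42×10⁻⁴ / 1.11×10⁻³ = 4.72×10⁻¹¹ F.
C = (1/C₁ + 1/C₂)⁻¹ = 3.67×10⁻¹¹ F.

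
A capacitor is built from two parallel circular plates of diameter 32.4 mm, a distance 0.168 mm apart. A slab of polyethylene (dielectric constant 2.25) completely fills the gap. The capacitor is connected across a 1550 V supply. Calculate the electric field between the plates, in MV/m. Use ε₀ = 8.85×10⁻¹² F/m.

E = V/d = 1550 / 1.68×10⁻⁴ = 9.23×10⁶ V/m.

9.23 MV/m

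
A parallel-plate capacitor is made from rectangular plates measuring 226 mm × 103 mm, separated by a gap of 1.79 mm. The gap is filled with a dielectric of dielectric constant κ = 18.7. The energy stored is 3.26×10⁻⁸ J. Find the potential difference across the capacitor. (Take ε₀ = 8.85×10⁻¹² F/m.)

A = 226 × 103 mm² = 2.33×10⁻² m².
C = κε₀A/d = 18.7 × 8.85×10⁻¹² × 2.33×10⁻² / 1.79×10⁻³ = 2.15×10⁻⁹ F.
V = √(2U/C) = √(2 × 3.26×10⁻⁸ / 2.15×10⁻⁹) = 5.50 V.

5.50 V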